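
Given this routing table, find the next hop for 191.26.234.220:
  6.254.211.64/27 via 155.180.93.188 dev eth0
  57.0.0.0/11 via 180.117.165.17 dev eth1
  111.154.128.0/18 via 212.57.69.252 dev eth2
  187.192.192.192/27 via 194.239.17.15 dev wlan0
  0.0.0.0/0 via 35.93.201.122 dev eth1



Longest prefix match for 191.26.234.220:
  /27 6.254.211.64: no
  /11 57.0.0.0: no
  /18 111.154.128.0: no
  /27 187.192.192.192: no
  /0 0.0.0.0: MATCH
Selected: next-hop 35.93.201.122 via eth1 (matched /0)


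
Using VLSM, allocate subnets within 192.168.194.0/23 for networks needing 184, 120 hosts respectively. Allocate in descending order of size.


184 hosts -> /24 (254 usable): 192.168.194.0/24
120 hosts -> /25 (126 usable): 192.168.195.0/25
Allocation: 192.168.194.0/24 (184 hosts, 254 usable); 192.168.195.0/25 (120 hosts, 126 usable)


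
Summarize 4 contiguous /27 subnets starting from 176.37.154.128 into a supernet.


Original prefix: /27
Number of subnets: 4 = 2^2
New prefix = 27 - 2 = 25
Supernet: 176.37.154.128/25


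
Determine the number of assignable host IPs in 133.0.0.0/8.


Host bits = 32 - 8 = 24
Total addresses = 2^24 = 16777216
Usable = total - 2 (network and broadcast)
Usable hosts: 16777214


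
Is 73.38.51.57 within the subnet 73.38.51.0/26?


Subnet network: 73.38.51.0
Test IP AND mask: 73.38.51.0
Yes, 73.38.51.57 is in 73.38.51.0/26


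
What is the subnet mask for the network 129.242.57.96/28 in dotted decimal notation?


/28 means 28 network bits, 4 host bits
Binary: 11111111111111111111111111110000
Mask: 255.255.255.240


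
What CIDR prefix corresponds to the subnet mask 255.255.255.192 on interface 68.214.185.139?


Binary: 11111111.11111111.11111111.11000000
Count leading 1s
Prefix: /26


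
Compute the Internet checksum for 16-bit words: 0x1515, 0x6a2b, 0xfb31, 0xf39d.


Sum all words (with carry folding):
+ 0x1515 = 0x1515
+ 0x6a2b = 0x7f40
+ 0xfb31 = 0x7a72
+ 0xf39d = 0x6e10
One's complement: ~0x6e10
Checksum = 0x91ef


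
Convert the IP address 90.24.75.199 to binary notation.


90 = 01011010
24 = 00011000
75 = 01001011
199 = 11000111
Binary: 01011010.00011000.01001011.11000111


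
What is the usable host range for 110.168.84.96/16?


Network: 110.168.0.0
Broadcast: 110.168.255.255
First usable = network + 1
Last usable = broadcast - 1
Range: 110.168.0.1 to 110.168.255.254


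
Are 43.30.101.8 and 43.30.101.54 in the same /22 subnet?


Mask: 255.255.252.0
43.30.101.8 AND mask = 43.30.100.0
43.30.101.54 AND mask = 43.30.100.0
Yes, same subnet (43.30.100.0)


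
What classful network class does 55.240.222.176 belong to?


First octet: 55
Binary: 00110111
0xxxxxxx -> Class A (1-126)
Class A, default mask 255.0.0.0 (/8)


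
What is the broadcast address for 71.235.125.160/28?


Network: 71.235.125.160/28
Host bits = 4
Set all host bits to 1:
Broadcast: 71.235.125.175


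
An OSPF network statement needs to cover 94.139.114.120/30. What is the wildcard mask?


Subnet mask: 255.255.255.252
Wildcard = 255.255.255.255 - subnet mask
255 - 255 = 0
255 - 255 = 0
255 - 255 = 0
255 - 252 = 3
Wildcard: 0.0.0.3


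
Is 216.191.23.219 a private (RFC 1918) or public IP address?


RFC 1918 private ranges:
  10.0.0.0/8 (10.0.0.0 - 10.255.255.255)
  172.16.0.0/12 (172.16.0.0 - 172.31.255.255)
  192.168.0.0/16 (192.168.0.0 - 192.168.255.255)
Public (not in any RFC 1918 range)


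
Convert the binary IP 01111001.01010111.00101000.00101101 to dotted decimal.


01111001 = 121
01010111 = 87
00101000 = 40
00101101 = 45
IP: 121.87.40.45


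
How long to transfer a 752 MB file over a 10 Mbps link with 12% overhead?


Effective throughput = 10 * (1 - 12/100) = 8.8 Mbps
File size in Mb = 752 * 8 = 6016 Mb
Time = 6016 / 8.8
Time = 683.6364 seconds


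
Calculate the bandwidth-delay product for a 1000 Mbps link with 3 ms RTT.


BDP = bandwidth * RTT
= 1000 Mbps * 3 ms
= 1000 * 1e6 * 3 / 1000 bits
= 3000000 bits
= 375000 bytes
= 366.2109 KB
BDP = 3000000 bits (375000 bytes)


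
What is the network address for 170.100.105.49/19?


IP:   10101010.01100100.01101001.00110001
Mask: 11111111.11111111.11100000.00000000
AND operation:
Net:  10101010.01100100.01100000.00000000
Network: 170.100.96.0/19


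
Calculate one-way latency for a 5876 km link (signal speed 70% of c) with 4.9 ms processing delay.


Speed = 0.7 * 3e5 km/s = 210000 km/s
Propagation delay = 5876 / 210000 = 0.028 s = 27.981 ms
Processing delay = 4.9 ms
Total one-way latency = 32.881 ms


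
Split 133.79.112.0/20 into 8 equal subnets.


New prefix = 20 + 3 = 23
Each subnet has 512 addresses
  133.79.112.0/23
  133.79.114.0/23
  133.79.116.0/23
  133.79.118.0/23
  133.79.120.0/23
  133.79.122.0/23
  133.79.124.0/23
  133.79.126.0/23
Subnets: 133.79.112.0/23, 133.79.114.0/23, 133.79.116.0/23, 133.79.118.0/23, 133.79.120.0/23, 133.79.122.0/23, 133.79.124.0/23, 133.79.126.0/23


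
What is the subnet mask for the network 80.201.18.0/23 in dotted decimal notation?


/23 means 23 network bits, 9 host bits
Binary: 11111111111111111111111000000000
Mask: 255.255.254.0


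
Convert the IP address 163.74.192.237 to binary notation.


163 = 10100011
74 = 01001010
192 = 11000000
237 = 11101101
Binary: 10100011.01001010.11000000.11101101


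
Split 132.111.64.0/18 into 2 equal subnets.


New prefix = 18 + 1 = 19
Each subnet has 8192 addresses
  132.111.64.0/19
  132.111.96.0/19
Subnets: 132.111.64.0/19, 132.111.96.0/19


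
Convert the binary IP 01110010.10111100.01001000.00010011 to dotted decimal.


01110010 = 114
10111100 = 188
01001000 = 72
00010011 = 19
IP: 114.188.72.19


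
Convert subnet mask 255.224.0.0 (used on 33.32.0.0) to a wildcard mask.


Subnet mask: 255.224.0.0
Wildcard = 255.255.255.255 - subnet mask
255 - 255 = 0
255 - 224 = 31
255 - 0 = 255
255 - 0 = 255
Wildcard: 0.31.255.255


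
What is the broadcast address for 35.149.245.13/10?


Network: 35.128.0.0/10
Host bits = 22
Set all host bits to 1:
Broadcast: 35.191.255.255


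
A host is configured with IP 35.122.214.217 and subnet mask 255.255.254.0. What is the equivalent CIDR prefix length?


Binary: 11111111.11111111.11111110.00000000
Count leading 1s
Prefix: /23


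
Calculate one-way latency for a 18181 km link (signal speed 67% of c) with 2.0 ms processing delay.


Speed = 0.67 * 3e5 km/s = 201000 km/s
Propagation delay = 18181 / 201000 = 0.0905 s = 90.4527 ms
Processing delay = 2.0 ms
Total one-way latency = 92.4527 ms


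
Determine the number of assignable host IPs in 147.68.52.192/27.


Host bits = 32 - 27 = 5
Total addresses = 2^5 = 32
Usable = total - 2 (network and broadcast)
Usable hosts: 30


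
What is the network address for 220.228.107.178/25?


IP:   11011100.11100100.01101011.10110010
Mask: 11111111.11111111.11111111.10000000
AND operation:
Net:  11011100.11100100.01101011.10000000
Network: 220.228.107.128/25


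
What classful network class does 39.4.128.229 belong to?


First octet: 39
Binary: 00100111
0xxxxxxx -> Class A (1-126)
Class A, default mask 255.0.0.0 (/8)


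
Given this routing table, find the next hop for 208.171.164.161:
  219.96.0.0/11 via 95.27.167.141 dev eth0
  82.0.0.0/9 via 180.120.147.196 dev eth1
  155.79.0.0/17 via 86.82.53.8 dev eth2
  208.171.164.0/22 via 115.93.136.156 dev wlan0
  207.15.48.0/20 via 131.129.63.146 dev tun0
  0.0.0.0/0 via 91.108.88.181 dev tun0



Longest prefix match for 208.171.164.161:
  /11 219.96.0.0: no
  /9 82.0.0.0: no
  /17 155.79.0.0: no
  /22 208.171.164.0: MATCH
  /20 207.15.48.0: no
  /0 0.0.0.0: MATCH
Selected: next-hop 115.93.136.156 via wlan0 (matched /22)


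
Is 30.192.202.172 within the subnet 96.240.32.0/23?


Subnet network: 96.240.32.0
Test IP AND mask: 30.192.202.0
No, 30.192.202.172 is not in 96.240.32.0/23


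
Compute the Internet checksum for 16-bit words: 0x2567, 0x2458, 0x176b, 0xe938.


Sum all words (with carry folding):
+ 0x2567 = 0x2567
+ 0x2458 = 0x49bf
+ 0x176b = 0x612a
+ 0xe938 = 0x4a63
One's complement: ~0x4a63
Checksum = 0xb59c


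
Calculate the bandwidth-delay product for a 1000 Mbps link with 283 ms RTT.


BDP = bandwidth * RTT
= 1000 Mbps * 283 ms
= 1000 * 1e6 * 283 / 1000 bits
= 283000000 bits
= 35375000 bytes
= 34545.8984 KB
BDP = 283000000 bits (35375000 bytes)


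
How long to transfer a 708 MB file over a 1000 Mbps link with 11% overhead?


Effective throughput = 1000 * (1 - 11/100) = 890 Mbps
File size in Mb = 708 * 8 = 5664 Mb
Time = 5664 / 890
Time = 6.364 seconds


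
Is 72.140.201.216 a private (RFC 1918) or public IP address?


RFC 1918 private ranges:
  10.0.0.0/8 (10.0.0.0 - 10.255.255.255)
  172.16.0.0/12 (172.16.0.0 - 172.31.255.255)
  192.168.0.0/16 (192.168.0.0 - 192.168.255.255)
Public (not in any RFC 1918 range)


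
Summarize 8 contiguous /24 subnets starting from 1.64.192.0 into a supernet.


Original prefix: /24
Number of subnets: 8 = 2^3
New prefix = 24 - 3 = 21
Supernet: 1.64.192.0/21


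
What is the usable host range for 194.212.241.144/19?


Network: 194.212.224.0
Broadcast: 194.212.255.255
First usable = network + 1
Last usable = broadcast - 1
Range: 194.212.224.1 to 194.212.255.254


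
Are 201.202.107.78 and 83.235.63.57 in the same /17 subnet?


Mask: 255.255.128.0
201.202.107.78 AND mask = 201.202.0.0
83.235.63.57 AND mask = 83.235.0.0
No, different subnets (201.202.0.0 vs 83.235.0.0)


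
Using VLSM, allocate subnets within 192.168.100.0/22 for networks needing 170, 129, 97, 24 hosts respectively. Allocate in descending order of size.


170 hosts -> /24 (254 usable): 192.168.100.0/24
129 hosts -> /24 (254 usable): 192.168.101.0/24
97 hosts -> /25 (126 usable): 192.168.102.0/25
24 hosts -> /27 (30 usable): 192.168.102.128/27
Allocation: 192.168.100.0/24 (170 hosts, 254 usable); 192.168.101.0/24 (129 hosts, 254 usable); 192.168.102.0/25 (97 hosts, 126 usable); 192.168.102.128/27 (24 hosts, 30 usable)


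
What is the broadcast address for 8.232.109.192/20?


Network: 8.232.96.0/20
Host bits = 12
Set all host bits to 1:
Broadcast: 8.232.111.255


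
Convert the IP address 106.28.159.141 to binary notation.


106 = 01101010
28 = 00011100
159 = 10011111
141 = 10001101
Binary: 01101010.00011100.10011111.10001101


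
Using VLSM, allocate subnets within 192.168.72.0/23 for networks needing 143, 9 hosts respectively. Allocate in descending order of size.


143 hosts -> /24 (254 usable): 192.168.72.0/24
9 hosts -> /28 (14 usable): 192.168.73.0/28
Allocation: 192.168.72.0/24 (143 hosts, 254 usable); 192.168.73.0/28 (9 hosts, 14 usable)


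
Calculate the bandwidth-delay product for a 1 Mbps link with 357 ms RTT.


BDP = bandwidth * RTT
= 1 Mbps * 357 ms
= 1 * 1e6 * 357 / 1000 bits
= 357000 bits
= 44625 bytes
= 43.5791 KB
BDP = 357000 bits (44625 bytes)


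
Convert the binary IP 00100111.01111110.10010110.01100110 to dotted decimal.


00100111 = 39
01111110 = 126
10010110 = 150
01100110 = 102
IP: 39.126.150.102


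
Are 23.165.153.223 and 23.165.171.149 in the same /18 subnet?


Mask: 255.255.192.0
23.165.153.223 AND mask = 23.165.128.0
23.165.171.149 AND mask = 23.165.128.0
Yes, same subnet (23.165.128.0)


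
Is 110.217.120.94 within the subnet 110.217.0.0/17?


Subnet network: 110.217.0.0
Test IP AND mask: 110.217.0.0
Yes, 110.217.120.94 is in 110.217.0.0/17


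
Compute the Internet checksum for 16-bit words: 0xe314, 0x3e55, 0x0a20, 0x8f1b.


Sum all words (with carry folding):
+ 0xe314 = 0xe314
+ 0x3e55 = 0x216a
+ 0x0a20 = 0x2b8a
+ 0x8f1b = 0xbaa5
One's complement: ~0xbaa5
Checksum = 0x455a


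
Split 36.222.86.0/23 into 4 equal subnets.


New prefix = 23 + 2 = 25
Each subnet has 128 addresses
  36.222.86.0/25
  36.222.86.128/25
  36.222.87.0/25
  36.222.87.128/25
Subnets: 36.222.86.0/25, 36.222.86.128/25, 36.222.87.0/25, 36.222.87.128/25


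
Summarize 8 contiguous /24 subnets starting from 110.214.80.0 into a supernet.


Original prefix: /24
Number of subnets: 8 = 2^3
New prefix = 24 - 3 = 21
Supernet: 110.214.80.0/21


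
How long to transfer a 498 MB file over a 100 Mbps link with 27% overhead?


Effective throughput = 100 * (1 - 27/100) = 73 Mbps
File size in Mb = 498 * 8 = 3984 Mb
Time = 3984 / 73
Time = 54.5753 seconds


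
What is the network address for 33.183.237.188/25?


IP:   00100001.10110111.11101101.10111100
Mask: 11111111.11111111.11111111.10000000
AND operation:
Net:  00100001.10110111.11101101.10000000
Network: 33.183.237.128/25


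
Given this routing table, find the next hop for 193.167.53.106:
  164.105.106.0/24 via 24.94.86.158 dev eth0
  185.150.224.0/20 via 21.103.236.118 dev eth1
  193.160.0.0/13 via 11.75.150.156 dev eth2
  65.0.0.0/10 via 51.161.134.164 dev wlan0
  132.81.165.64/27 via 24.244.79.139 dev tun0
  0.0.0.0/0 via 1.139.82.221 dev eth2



Longest prefix match for 193.167.53.106:
  /24 164.105.106.0: no
  /20 185.150.224.0: no
  /13 193.160.0.0: MATCH
  /10 65.0.0.0: no
  /27 132.81.165.64: no
  /0 0.0.0.0: MATCH
Selected: next-hop 11.75.150.156 via eth2 (matched /13)


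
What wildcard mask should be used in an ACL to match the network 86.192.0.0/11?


Subnet mask: 255.224.0.0
Wildcard = 255.255.255.255 - subnet mask
255 - 255 = 0
255 - 224 = 31
255 - 0 = 255
255 - 0 = 255
Wildcard: 0.31.255.255


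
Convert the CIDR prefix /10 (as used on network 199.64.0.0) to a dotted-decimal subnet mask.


/10 means 10 network bits, 22 host bits
Binary: 11111111110000000000000000000000
Mask: 255.192.0.0


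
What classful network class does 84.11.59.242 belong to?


First octet: 84
Binary: 01010100
0xxxxxxx -> Class A (1-126)
Class A, default mask 255.0.0.0 (/8)


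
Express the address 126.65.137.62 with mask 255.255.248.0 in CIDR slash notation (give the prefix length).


Binary: 11111111.11111111.11111000.00000000
Count leading 1s
Prefix: /21


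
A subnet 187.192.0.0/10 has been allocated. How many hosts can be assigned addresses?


Host bits = 32 - 10 = 22
Total addresses = 2^22 = 4194304
Usable = total - 2 (network and broadcast)
Usable hosts: 4194302


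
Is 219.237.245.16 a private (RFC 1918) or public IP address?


RFC 1918 private ranges:
  10.0.0.0/8 (10.0.0.0 - 10.255.255.255)
  172.16.0.0/12 (172.16.0.0 - 172.31.255.255)
  192.168.0.0/16 (192.168.0.0 - 192.168.255.255)
Public (not in any RFC 1918 range)


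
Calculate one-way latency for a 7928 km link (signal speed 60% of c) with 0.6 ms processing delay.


Speed = 0.6 * 3e5 km/s = 180000 km/s
Propagation delay = 7928 / 180000 = 0.044 s = 44.0444 ms
Processing delay = 0.6 ms
Total one-way latency = 44.6444 ms


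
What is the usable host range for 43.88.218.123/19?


Network: 43.88.192.0
Broadcast: 43.88.223.255
First usable = network + 1
Last usable = broadcast - 1
Range: 43.88.192.1 to 43.88.223.254


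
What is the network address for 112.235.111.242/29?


IP:   01110000.11101011.01101111.11110010
Mask: 11111111.11111111.11111111.11111000
AND operation:
Net:  01110000.11101011.01101111.11110000
Network: 112.235.111.240/29


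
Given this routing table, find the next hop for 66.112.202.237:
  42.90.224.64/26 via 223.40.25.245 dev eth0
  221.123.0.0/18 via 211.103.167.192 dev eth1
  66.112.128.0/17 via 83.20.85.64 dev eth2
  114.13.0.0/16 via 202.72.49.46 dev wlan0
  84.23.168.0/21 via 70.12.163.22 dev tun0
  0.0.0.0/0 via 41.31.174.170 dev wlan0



Longest prefix match for 66.112.202.237:
  /26 42.90.224.64: no
  /18 221.123.0.0: no
  /17 66.112.128.0: MATCH
  /16 114.13.0.0: no
  /21 84.23.168.0: no
  /0 0.0.0.0: MATCH
Selected: next-hop 83.20.85.64 via eth2 (matched /17)


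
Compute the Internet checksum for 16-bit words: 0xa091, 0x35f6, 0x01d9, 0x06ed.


Sum all words (with carry folding):
+ 0xa091 = 0xa091
+ 0x35f6 = 0xd687
+ 0x01d9 = 0xd860
+ 0x06ed = 0xdf4d
One's complement: ~0xdf4d
Checksum = 0x20b2


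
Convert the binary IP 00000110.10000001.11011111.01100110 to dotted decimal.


00000110 = 6
10000001 = 129
11011111 = 223
01100110 = 102
IP: 6.129.223.102


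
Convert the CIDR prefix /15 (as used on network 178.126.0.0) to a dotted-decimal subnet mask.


/15 means 15 network bits, 17 host bits
Binary: 11111111111111100000000000000000
Mask: 255.254.0.0


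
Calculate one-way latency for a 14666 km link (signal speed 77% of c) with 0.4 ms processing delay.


Speed = 0.77 * 3e5 km/s = 231000 km/s
Propagation delay = 14666 / 231000 = 0.0635 s = 63.4892 ms
Processing delay = 0.4 ms
Total one-way latency = 63.8892 ms


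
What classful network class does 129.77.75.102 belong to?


First octet: 129
Binary: 10000001
10xxxxxx -> Class B (128-191)
Class B, default mask 255.255.0.0 (/16)


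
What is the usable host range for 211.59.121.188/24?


Network: 211.59.121.0
Broadcast: 211.59.121.255
First usable = network + 1
Last usable = broadcast - 1
Range: 211.59.121.1 to 211.59.121.254


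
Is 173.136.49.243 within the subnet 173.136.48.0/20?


Subnet network: 173.136.48.0
Test IP AND mask: 173.136.48.0
Yes, 173.136.49.243 is in 173.136.48.0/20


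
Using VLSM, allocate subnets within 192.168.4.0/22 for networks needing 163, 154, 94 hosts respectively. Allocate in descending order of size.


163 hosts -> /24 (254 usable): 192.168.4.0/24
154 hosts -> /24 (254 usable): 192.168.5.0/24
94 hosts -> /25 (126 usable): 192.168.6.0/25
Allocation: 192.168.4.0/24 (163 hosts, 254 usable); 192.168.5.0/24 (154 hosts, 254 usable); 192.168.6.0/25 (94 hosts, 126 usable)


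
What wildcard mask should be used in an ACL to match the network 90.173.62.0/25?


Subnet mask: 255.255.255.128
Wildcard = 255.255.255.255 - subnet mask
255 - 255 = 0
255 - 255 = 0
255 - 255 = 0
255 - 128 = 127
Wildcard: 0.0.0.127


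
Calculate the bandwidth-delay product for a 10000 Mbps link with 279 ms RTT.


BDP = bandwidth * RTT
= 10000 Mbps * 279 ms
= 10000 * 1e6 * 279 / 1000 bits
= 2790000000 bits
= 348750000 bytes
= 340576.1719 KB
BDP = 2790000000 bits (348750000 bytes)


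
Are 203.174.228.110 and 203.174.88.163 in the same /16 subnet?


Mask: 255.255.0.0
203.174.228.110 AND mask = 203.174.0.0
203.174.88.163 AND mask = 203.174.0.0
Yes, same subnet (203.174.0.0)


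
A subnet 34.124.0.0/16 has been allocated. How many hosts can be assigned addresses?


Host bits = 32 - 16 = 16
Total addresses = 2^16 = 65536
Usable = total - 2 (network and broadcast)
Usable hosts: 65534


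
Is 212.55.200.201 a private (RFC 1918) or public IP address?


RFC 1918 private ranges:
  10.0.0.0/8 (10.0.0.0 - 10.255.255.255)
  172.16.0.0/12 (172.16.0.0 - 172.31.255.255)
  192.168.0.0/16 (192.168.0.0 - 192.168.255.255)
Public (not in any RFC 1918 range)


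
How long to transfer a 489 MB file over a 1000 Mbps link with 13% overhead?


Effective throughput = 1000 * (1 - 13/100) = 870 Mbps
File size in Mb = 489 * 8 = 3912 Mb
Time = 3912 / 870
Time = 4.4966 seconds


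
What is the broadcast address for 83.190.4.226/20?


Network: 83.190.0.0/20
Host bits = 12
Set all host bits to 1:
Broadcast: 83.190.15.255


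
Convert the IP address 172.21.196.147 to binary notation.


172 = 10101100
21 = 00010101
196 = 11000100
147 = 10010011
Binary: 10101100.00010101.11000100.10010011


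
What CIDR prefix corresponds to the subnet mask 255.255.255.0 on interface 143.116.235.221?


Binary: 11111111.11111111.11111111.00000000
Count leading 1s
Prefix: /24


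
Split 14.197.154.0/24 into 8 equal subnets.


New prefix = 24 + 3 = 27
Each subnet has 32 addresses
  14.197.154.0/27
  14.197.154.32/27
  14.197.154.64/27
  14.197.154.96/27
  14.197.154.128/27
  14.197.154.160/27
  14.197.154.192/27
  14.197.154.224/27
Subnets: 14.197.154.0/27, 14.197.154.32/27, 14.197.154.64/27, 14.197.154.96/27, 14.197.154.128/27, 14.197.154.160/27, 14.197.154.192/27, 14.197.154.224/27


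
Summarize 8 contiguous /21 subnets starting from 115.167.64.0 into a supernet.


Original prefix: /21
Number of subnets: 8 = 2^3
New prefix = 21 - 3 = 18
Supernet: 115.167.64.0/18


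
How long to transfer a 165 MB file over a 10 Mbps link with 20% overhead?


Effective throughput = 10 * (1 - 20/100) = 8 Mbps
File size in Mb = 165 * 8 = 1320 Mb
Time = 1320 / 8
Time = 165 seconds


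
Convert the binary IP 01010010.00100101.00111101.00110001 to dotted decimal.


01010010 = 82
00100101 = 37
00111101 = 61
00110001 = 49
IP: 82.37.61.49


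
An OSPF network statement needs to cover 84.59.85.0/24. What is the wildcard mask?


Subnet mask: 255.255.255.0
Wildcard = 255.255.255.255 - subnet mask
255 - 255 = 0
255 - 255 = 0
255 - 255 = 0
255 - 0 = 255
Wildcard: 0.0.0.255


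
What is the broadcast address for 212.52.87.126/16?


Network: 212.52.0.0/16
Host bits = 16
Set all host bits to 1:
Broadcast: 212.52.255.255


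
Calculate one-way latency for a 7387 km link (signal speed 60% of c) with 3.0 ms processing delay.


Speed = 0.6 * 3e5 km/s = 180000 km/s
Propagation delay = 7387 / 180000 = 0.041 s = 41.0389 ms
Processing delay = 3.0 ms
Total one-way latency = 44.0389 ms


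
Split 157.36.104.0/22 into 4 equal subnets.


New prefix = 22 + 2 = 24
Each subnet has 256 addresses
  157.36.104.0/24
  157.36.105.0/24
  157.36.106.0/24
  157.36.107.0/24
Subnets: 157.36.104.0/24, 157.36.105.0/24, 157.36.106.0/24, 157.36.107.0/24


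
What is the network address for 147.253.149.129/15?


IP:   10010011.11111101.10010101.10000001
Mask: 11111111.11111110.00000000.00000000
AND operation:
Net:  10010011.11111100.00000000.00000000
Network: 147.252.0.0/15


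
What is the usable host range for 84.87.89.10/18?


Network: 84.87.64.0
Broadcast: 84.87.127.255
First usable = network + 1
Last usable = broadcast - 1
Range: 84.87.64.1 to 84.87.127.254


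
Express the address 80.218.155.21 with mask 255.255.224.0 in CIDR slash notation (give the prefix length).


Binary: 11111111.11111111.11100000.00000000
Count leading 1s
Prefix: /19


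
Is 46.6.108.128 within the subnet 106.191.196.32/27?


Subnet network: 106.191.196.32
Test IP AND mask: 46.6.108.128
No, 46.6.108.128 is not in 106.191.196.32/27


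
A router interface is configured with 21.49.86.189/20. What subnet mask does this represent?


/20 means 20 network bits, 12 host bits
Binary: 11111111111111111111000000000000
Mask: 255.255.240.0


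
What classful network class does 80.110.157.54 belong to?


First octet: 80
Binary: 01010000
0xxxxxxx -> Class A (1-126)
Class A, default mask 255.0.0.0 (/8)


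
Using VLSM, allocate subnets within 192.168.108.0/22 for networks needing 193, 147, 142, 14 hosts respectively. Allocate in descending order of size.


193 hosts -> /24 (254 usable): 192.168.108.0/24
147 hosts -> /24 (254 usable): 192.168.109.0/24
142 hosts -> /24 (254 usable): 192.168.110.0/24
14 hosts -> /28 (14 usable): 192.168.111.0/28
Allocation: 192.168.108.0/24 (193 hosts, 254 usable); 192.168.109.0/24 (147 hosts, 254 usable); 192.168.110.0/24 (142 hosts, 254 usable); 192.168.111.0/28 (14 hosts, 14 usable)


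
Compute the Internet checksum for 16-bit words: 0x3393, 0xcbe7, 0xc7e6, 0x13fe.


Sum all words (with carry folding):
+ 0x3393 = 0x3393
+ 0xcbe7 = 0xff7a
+ 0xc7e6 = 0xc761
+ 0x13fe = 0xdb5f
One's complement: ~0xdb5f
Checksum = 0x24a0


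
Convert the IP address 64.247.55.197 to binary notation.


64 = 01000000
247 = 11110111
55 = 00110111
197 = 11000101
Binary: 01000000.11110111.00110111.11000101


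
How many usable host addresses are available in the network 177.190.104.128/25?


Host bits = 32 - 25 = 7
Total addresses = 2^7 = 128
Usable = total - 2 (network and broadcast)
Usable hosts: 126


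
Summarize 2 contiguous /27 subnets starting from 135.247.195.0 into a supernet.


Original prefix: /27
Number of subnets: 2 = 2^1
New prefix = 27 - 1 = 26
Supernet: 135.247.195.0/26


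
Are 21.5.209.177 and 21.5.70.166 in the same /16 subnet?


Mask: 255.255.0.0
21.5.209.177 AND mask = 21.5.0.0
21.5.70.166 AND mask = 21.5.0.0
Yes, same subnet (21.5.0.0)


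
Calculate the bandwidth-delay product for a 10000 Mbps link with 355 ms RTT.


BDP = bandwidth * RTT
= 10000 Mbps * 355 ms
= 10000 * 1e6 * 355 / 1000 bits
= 3550000000 bits
= 443750000 bytes
= 433349.6094 KB
BDP = 3550000000 bits (443750000 bytes)


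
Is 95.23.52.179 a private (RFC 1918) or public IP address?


RFC 1918 private ranges:
  10.0.0.0/8 (10.0.0.0 - 10.255.255.255)
  172.16.0.0/12 (172.16.0.0 - 172.31.255.255)
  192.168.0.0/16 (192.168.0.0 - 192.168.255.255)
Public (not in any RFC 1918 range)


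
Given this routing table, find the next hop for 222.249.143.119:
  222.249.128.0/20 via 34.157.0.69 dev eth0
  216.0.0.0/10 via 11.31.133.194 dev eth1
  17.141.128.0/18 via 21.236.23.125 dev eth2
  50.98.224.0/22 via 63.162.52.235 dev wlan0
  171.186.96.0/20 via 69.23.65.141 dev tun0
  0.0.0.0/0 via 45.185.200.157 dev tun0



Longest prefix match for 222.249.143.119:
  /20 222.249.128.0: MATCH
  /10 216.0.0.0: no
  /18 17.141.128.0: no
  /22 50.98.224.0: no
  /20 171.186.96.0: no
  /0 0.0.0.0: MATCH
Selected: next-hop 34.157.0.69 via eth0 (matched /20)


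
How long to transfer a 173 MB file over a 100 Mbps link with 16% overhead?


Effective throughput = 100 * (1 - 16/100) = 84 Mbps
File size in Mb = 173 * 8 = 1384 Mb
Time = 1384 / 84
Time = 16.4762 seconds


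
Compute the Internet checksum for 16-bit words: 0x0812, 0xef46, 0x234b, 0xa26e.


Sum all words (with carry folding):
+ 0x0812 = 0x0812
+ 0xef46 = 0xf758
+ 0x234b = 0x1aa4
+ 0xa26e = 0xbd12
One's complement: ~0xbd12
Checksum = 0x42ed


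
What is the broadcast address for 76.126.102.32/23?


Network: 76.126.102.0/23
Host bits = 9
Set all host bits to 1:
Broadcast: 76.126.103.255


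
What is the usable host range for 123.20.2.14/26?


Network: 123.20.2.0
Broadcast: 123.20.2.63
First usable = network + 1
Last usable = broadcast - 1
Range: 123.20.2.1 to 123.20.2.62


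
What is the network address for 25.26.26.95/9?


IP:   00011001.00011010.00011010.01011111
Mask: 11111111.10000000.00000000.00000000
AND operation:
Net:  00011001.00000000.00000000.00000000
Network: 25.0.0.0/9


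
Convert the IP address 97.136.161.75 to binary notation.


97 = 01100001
136 = 10001000
161 = 10100001
75 = 01001011
Binary: 01100001.10001000.10100001.01001011


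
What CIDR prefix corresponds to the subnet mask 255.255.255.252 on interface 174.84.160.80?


Binary: 11111111.11111111.11111111.11111100
Count leading 1s
Prefix: /30


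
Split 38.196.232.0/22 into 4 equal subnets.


New prefix = 22 + 2 = 24
Each subnet has 256 addresses
  38.196.232.0/24
  38.196.233.0/24
  38.196.234.0/24
  38.196.235.0/24
Subnets: 38.196.232.0/24, 38.196.233.0/24, 38.196.234.0/24, 38.196.235.0/24


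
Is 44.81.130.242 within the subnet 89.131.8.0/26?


Subnet network: 89.131.8.0
Test IP AND mask: 44.81.130.192
No, 44.81.130.242 is not in 89.131.8.0/26


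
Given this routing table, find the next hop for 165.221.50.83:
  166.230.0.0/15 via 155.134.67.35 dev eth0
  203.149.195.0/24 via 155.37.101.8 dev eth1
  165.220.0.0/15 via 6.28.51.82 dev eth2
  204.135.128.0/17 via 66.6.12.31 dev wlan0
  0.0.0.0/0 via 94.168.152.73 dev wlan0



Longest prefix match for 165.221.50.83:
  /15 166.230.0.0: no
  /24 203.149.195.0: no
  /15 165.220.0.0: MATCH
  /17 204.135.128.0: no
  /0 0.0.0.0: MATCH
Selected: next-hop 6.28.51.82 via eth2 (matched /15)


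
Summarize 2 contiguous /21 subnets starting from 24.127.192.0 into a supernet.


Original prefix: /21
Number of subnets: 2 = 2^1
New prefix = 21 - 1 = 20
Supernet: 24.127.192.0/20


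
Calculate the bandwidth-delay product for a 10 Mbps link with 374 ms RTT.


BDP = bandwidth * RTT
= 10 Mbps * 374 ms
= 10 * 1e6 * 374 / 1000 bits
= 3740000 bits
= 467500 bytes
= 456.543 KB
BDP = 3740000 bits (467500 bytes)


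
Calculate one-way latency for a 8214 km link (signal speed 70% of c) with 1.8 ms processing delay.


Speed = 0.7 * 3e5 km/s = 210000 km/s
Propagation delay = 8214 / 210000 = 0.0391 s = 39.1143 ms
Processing delay = 1.8 ms
Total one-way latency = 40.9143 ms


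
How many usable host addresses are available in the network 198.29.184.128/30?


Host bits = 32 - 30 = 2
Total addresses = 2^2 = 4
Usable = total - 2 (network and broadcast)
Usable hosts: 2


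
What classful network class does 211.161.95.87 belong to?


First octet: 211
Binary: 11010011
110xxxxx -> Class C (192-223)
Class C, default mask 255.255.255.0 (/24)


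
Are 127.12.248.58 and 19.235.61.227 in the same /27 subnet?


Mask: 255.255.255.224
127.12.248.58 AND mask = 127.12.248.32
19.235.61.227 AND mask = 19.235.61.224
No, different subnets (127.12.248.32 vs 19.235.61.224)


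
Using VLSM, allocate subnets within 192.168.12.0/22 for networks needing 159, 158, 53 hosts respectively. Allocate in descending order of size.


159 hosts -> /24 (254 usable): 192.168.12.0/24
158 hosts -> /24 (254 usable): 192.168.13.0/24
53 hosts -> /26 (62 usable): 192.168.14.0/26
Allocation: 192.168.12.0/24 (159 hosts, 254 usable); 192.168.13.0/24 (158 hosts, 254 usable); 192.168.14.0/26 (53 hosts, 62 usable)


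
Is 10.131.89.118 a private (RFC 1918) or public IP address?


RFC 1918 private ranges:
  10.0.0.0/8 (10.0.0.0 - 10.255.255.255)
  172.16.0.0/12 (172.16.0.0 - 172.31.255.255)
  192.168.0.0/16 (192.168.0.0 - 192.168.255.255)
Private (in 10.0.0.0/8)


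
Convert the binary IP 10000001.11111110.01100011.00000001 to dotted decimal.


10000001 = 129
11111110 = 254
01100011 = 99
00000001 = 1
IP: 129.254.99.1


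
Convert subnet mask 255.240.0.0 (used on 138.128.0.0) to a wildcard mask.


Subnet mask: 255.240.0.0
Wildcard = 255.255.255.255 - subnet mask
255 - 255 = 0
255 - 240 = 15
255 - 0 = 255
255 - 0 = 255
Wildcard: 0.15.255.255


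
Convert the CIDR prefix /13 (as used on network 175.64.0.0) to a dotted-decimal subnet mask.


/13 means 13 network bits, 19 host bits
Binary: 11111111111110000000000000000000
Mask: 255.248.0.0


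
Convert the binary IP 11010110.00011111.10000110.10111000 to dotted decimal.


11010110 = 214
00011111 = 31
10000110 = 134
10111000 = 184
IP: 214.31.134.184


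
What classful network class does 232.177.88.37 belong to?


First octet: 232
Binary: 11101000
1110xxxx -> Class D (224-239)
Class D (multicast), default mask N/A


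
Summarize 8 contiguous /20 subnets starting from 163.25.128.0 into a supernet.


Original prefix: /20
Number of subnets: 8 = 2^3
New prefix = 20 - 3 = 17
Supernet: 163.25.128.0/17


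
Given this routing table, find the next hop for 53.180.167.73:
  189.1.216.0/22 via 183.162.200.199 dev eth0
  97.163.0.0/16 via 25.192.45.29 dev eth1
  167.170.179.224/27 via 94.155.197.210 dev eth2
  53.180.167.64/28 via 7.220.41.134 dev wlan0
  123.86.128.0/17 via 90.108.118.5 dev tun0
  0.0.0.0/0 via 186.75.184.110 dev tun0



Longest prefix match for 53.180.167.73:
  /22 189.1.216.0: no
  /16 97.163.0.0: no
  /27 167.170.179.224: no
  /28 53.180.167.64: MATCH
  /17 123.86.128.0: no
  /0 0.0.0.0: MATCH
Selected: next-hop 7.220.41.134 via wlan0 (matched /28)


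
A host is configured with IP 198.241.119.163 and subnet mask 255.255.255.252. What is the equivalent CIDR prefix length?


Binary: 11111111.11111111.11111111.11111100
Count leading 1s
Prefix: /30


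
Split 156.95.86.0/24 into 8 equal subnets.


New prefix = 24 + 3 = 27
Each subnet has 32 addresses
  156.95.86.0/27
  156.95.86.32/27
  156.95.86.64/27
  156.95.86.96/27
  156.95.86.128/27
  156.95.86.160/27
  156.95.86.192/27
  156.95.86.224/27
Subnets: 156.95.86.0/27, 156.95.86.32/27, 156.95.86.64/27, 156.95.86.96/27, 156.95.86.128/27, 156.95.86.160/27, 156.95.86.192/27, 156.95.86.224/27


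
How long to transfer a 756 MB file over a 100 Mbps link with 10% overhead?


Effective throughput = 100 * (1 - 10/100) = 90 Mbps
File size in Mb = 756 * 8 = 6048 Mb
Time = 6048 / 90
Time = 67.2 seconds


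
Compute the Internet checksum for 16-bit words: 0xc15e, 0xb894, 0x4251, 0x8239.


Sum all words (with carry folding):
+ 0xc15e = 0xc15e
+ 0xb894 = 0x79f3
+ 0x4251 = 0xbc44
+ 0x8239 = 0x3e7e
One's complement: ~0x3e7e
Checksum = 0xc181


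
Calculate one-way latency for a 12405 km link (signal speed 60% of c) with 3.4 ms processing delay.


Speed = 0.6 * 3e5 km/s = 180000 km/s
Propagation delay = 12405 / 180000 = 0.0689 s = 68.9167 ms
Processing delay = 3.4 ms
Total one-way latency = 72.3167 ms


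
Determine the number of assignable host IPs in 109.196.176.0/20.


Host bits = 32 - 20 = 12
Total addresses = 2^12 = 4096
Usable = total - 2 (network and broadcast)
Usable hosts: 4094


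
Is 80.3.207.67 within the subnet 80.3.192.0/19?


Subnet network: 80.3.192.0
Test IP AND mask: 80.3.192.0
Yes, 80.3.207.67 is in 80.3.192.0/19


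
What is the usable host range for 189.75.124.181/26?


Network: 189.75.124.128
Broadcast: 189.75.124.191
First usable = network + 1
Last usable = broadcast - 1
Range: 189.75.124.129 to 189.75.124.190


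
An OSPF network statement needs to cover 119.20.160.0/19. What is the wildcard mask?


Subnet mask: 255.255.224.0
Wildcard = 255.255.255.255 - subnet mask
255 - 255 = 0
255 - 255 = 0
255 - 224 = 31
255 - 0 = 255
Wildcard: 0.0.31.255


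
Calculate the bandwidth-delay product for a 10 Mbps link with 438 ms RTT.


BDP = bandwidth * RTT
= 10 Mbps * 438 ms
= 10 * 1e6 * 438 / 1000 bits
= 4380000 bits
= 547500 bytes
= 534.668 KB
BDP = 4380000 bits (547500 bytes)


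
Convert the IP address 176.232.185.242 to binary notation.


176 = 10110000
232 = 11101000
185 = 10111001
242 = 11110010
Binary: 10110000.11101000.10111001.11110010


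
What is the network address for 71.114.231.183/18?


IP:   01000111.01110010.11100111.10110111
Mask: 11111111.11111111.11000000.00000000
AND operation:
Net:  01000111.01110010.11000000.00000000
Network: 71.114.192.0/18


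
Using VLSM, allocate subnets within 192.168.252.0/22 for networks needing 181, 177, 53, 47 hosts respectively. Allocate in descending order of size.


181 hosts -> /24 (254 usable): 192.168.252.0/24
177 hosts -> /24 (254 usable): 192.168.253.0/24
53 hosts -> /26 (62 usable): 192.168.254.0/26
47 hosts -> /26 (62 usable): 192.168.254.64/26
Allocation: 192.168.252.0/24 (181 hosts, 254 usable); 192.168.253.0/24 (177 hosts, 254 usable); 192.168.254.0/26 (53 hosts, 62 usable); 192.168.254.64/26 (47 hosts, 62 usable)


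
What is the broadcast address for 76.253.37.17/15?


Network: 76.252.0.0/15
Host bits = 17
Set all host bits to 1:
Broadcast: 76.253.255.255


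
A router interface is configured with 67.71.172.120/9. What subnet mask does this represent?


/9 means 9 network bits, 23 host bits
Binary: 11111111100000000000000000000000
Mask: 255.128.0.0


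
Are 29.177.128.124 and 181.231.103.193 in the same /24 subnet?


Mask: 255.255.255.0
29.177.128.124 AND mask = 29.177.128.0
181.231.103.193 AND mask = 181.231.103.0
No, different subnets (29.177.128.0 vs 181.231.103.0)


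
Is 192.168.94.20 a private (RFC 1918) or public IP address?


RFC 1918 private ranges:
  10.0.0.0/8 (10.0.0.0 - 10.255.255.255)
  172.16.0.0/12 (172.16.0.0 - 172.31.255.255)
  192.168.0.0/16 (192.168.0.0 - 192.168.255.255)
Private (in 192.168.0.0/16)


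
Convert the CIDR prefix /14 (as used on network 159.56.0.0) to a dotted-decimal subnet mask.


/14 means 14 network bits, 18 host bits
Binary: 11111111111111000000000000000000
Mask: 255.252.0.0


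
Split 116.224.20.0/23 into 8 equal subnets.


New prefix = 23 + 3 = 26
Each subnet has 64 addresses
  116.224.20.0/26
  116.224.20.64/26
  116.224.20.128/26
  116.224.20.192/26
  116.224.21.0/26
  116.224.21.64/26
  116.224.21.128/26
  116.224.21.192/26
Subnets: 116.224.20.0/26, 116.224.20.64/26, 116.224.20.128/26, 116.224.20.192/26, 116.224.21.0/26, 116.224.21.64/26, 116.224.21.128/26, 116.224.21.192/26


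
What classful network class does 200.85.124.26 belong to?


First octet: 200
Binary: 11001000
110xxxxx -> Class C (192-223)
Class C, default mask 255.255.255.0 (/24)


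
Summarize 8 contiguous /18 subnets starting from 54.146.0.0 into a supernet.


Original prefix: /18
Number of subnets: 8 = 2^3
New prefix = 18 - 3 = 15
Supernet: 54.146.0.0/15


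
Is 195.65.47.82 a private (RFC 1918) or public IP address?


RFC 1918 private ranges:
  10.0.0.0/8 (10.0.0.0 - 10.255.255.255)
  172.16.0.0/12 (172.16.0.0 - 172.31.255.255)
  192.168.0.0/16 (192.168.0.0 - 192.168.255.255)
Public (not in any RFC 1918 range)


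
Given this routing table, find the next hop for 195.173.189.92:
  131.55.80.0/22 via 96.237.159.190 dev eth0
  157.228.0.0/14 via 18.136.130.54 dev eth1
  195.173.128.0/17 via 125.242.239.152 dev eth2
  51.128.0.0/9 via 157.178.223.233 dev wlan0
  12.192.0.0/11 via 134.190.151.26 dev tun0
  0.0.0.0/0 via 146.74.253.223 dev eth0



Longest prefix match for 195.173.189.92:
  /22 131.55.80.0: no
  /14 157.228.0.0: no
  /17 195.173.128.0: MATCH
  /9 51.128.0.0: no
  /11 12.192.0.0: no
  /0 0.0.0.0: MATCH
Selected: next-hop 125.242.239.152 via eth2 (matched /17)


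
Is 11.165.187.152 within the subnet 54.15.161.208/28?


Subnet network: 54.15.161.208
Test IP AND mask: 11.165.187.144
No, 11.165.187.152 is not in 54.15.161.208/28


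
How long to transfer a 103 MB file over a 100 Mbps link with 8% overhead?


Effective throughput = 100 * (1 - 8/100) = 92 Mbps
File size in Mb = 103 * 8 = 824 Mb
Time = 824 / 92
Time = 8.9565 seconds


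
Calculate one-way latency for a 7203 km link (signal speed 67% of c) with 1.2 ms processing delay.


Speed = 0.67 * 3e5 km/s = 201000 km/s
Propagation delay = 7203 / 201000 = 0.0358 s = 35.8358 ms
Processing delay = 1.2 ms
Total one-way latency = 37.0358 ms


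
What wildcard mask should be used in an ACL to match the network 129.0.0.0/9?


Subnet mask: 255.128.0.0
Wildcard = 255.255.255.255 - subnet mask
255 - 255 = 0
255 - 128 = 127
255 - 0 = 255
255 - 0 = 255
Wildcard: 0.127.255.255


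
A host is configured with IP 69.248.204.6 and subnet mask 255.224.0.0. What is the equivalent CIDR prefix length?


Binary: 11111111.11100000.00000000.00000000
Count leading 1s
Prefix: /11


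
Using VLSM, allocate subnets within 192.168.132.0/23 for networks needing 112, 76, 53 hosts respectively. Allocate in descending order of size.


112 hosts -> /25 (126 usable): 192.168.132.0/25
76 hosts -> /25 (126 usable): 192.168.132.128/25
53 hosts -> /26 (62 usable): 192.168.133.0/26
Allocation: 192.168.132.0/25 (112 hosts, 126 usable); 192.168.132.128/25 (76 hosts, 126 usable); 192.168.133.0/26 (53 hosts, 62 usable)


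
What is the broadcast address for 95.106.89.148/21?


Network: 95.106.88.0/21
Host bits = 11
Set all host bits to 1:
Broadcast: 95.106.95.255


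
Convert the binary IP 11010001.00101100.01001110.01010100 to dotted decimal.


11010001 = 209
00101100 = 44
01001110 = 78
01010100 = 84
IP: 209.44.78.84


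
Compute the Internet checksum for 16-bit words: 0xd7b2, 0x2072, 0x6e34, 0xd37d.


Sum all words (with carry folding):
+ 0xd7b2 = 0xd7b2
+ 0x2072 = 0xf824
+ 0x6e34 = 0x6659
+ 0xd37d = 0x39d7
One's complement: ~0x39d7
Checksum = 0xc628


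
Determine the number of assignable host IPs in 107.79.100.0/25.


Host bits = 32 - 25 = 7
Total addresses = 2^7 = 128
Usable = total - 2 (network and broadcast)
Usable hosts: 126


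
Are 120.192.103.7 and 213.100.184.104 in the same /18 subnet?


Mask: 255.255.192.0
120.192.103.7 AND mask = 120.192.64.0
213.100.184.104 AND mask = 213.100.128.0
No, different subnets (120.192.64.0 vs 213.100.128.0)


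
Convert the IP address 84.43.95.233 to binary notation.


84 = 01010100
43 = 00101011
95 = 01011111
233 = 11101001
Binary: 01010100.00101011.01011111.11101001
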